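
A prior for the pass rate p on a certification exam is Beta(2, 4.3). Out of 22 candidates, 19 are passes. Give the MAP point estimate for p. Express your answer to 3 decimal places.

p̂_MAP = 0.760

Prior: Beta(2, 4.3).
Data: 19 successes in 22 trials. The binomial likelihood contributes p^19(1−p)^3, so the posterior is Beta(2+19, 4.3+3) = Beta(21, 7.3).
For Beta(a, b) with a, b > 1 the mode is (a−1)/(a+b−2) = 20/26.3 ≈ 0.760.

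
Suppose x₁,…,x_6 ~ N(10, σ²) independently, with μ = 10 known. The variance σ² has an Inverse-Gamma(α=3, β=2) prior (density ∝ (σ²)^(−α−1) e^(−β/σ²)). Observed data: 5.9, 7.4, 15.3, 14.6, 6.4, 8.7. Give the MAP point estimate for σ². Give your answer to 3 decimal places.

Sum of squared deviations about the known mean: SS = (5.9−10)² + (7.4−10)² + (15.3−10)² + (14.6−10)² + (6.4−10)² + (8.7−10)² = 87.47.
The Normal likelihood contributes (σ²)^(−n/2) exp(−SS/(2σ²)), so the posterior is Inverse-Gamma(α + n/2, β + SS/2) = Inverse-Gamma(6, 45.735).
The mode of Inverse-Gamma(a, b) is b/(a+1) = 45.735/7 ≈ 6.534.

σ̂²_MAP = 6.534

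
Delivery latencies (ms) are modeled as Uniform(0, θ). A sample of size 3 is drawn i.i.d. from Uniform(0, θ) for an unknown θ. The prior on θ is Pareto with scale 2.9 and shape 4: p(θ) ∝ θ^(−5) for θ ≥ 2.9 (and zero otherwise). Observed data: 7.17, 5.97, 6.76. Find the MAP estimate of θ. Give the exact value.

θ̂_MAP = 7.17

The Uniform(0, θ) likelihood is θ^(−n) for θ ≥ max(xᵢ), zero otherwise. Here max(xᵢ) = 7.17.
Posterior ∝ θ^(−5) · θ^(−3) = θ^(−8) on θ ≥ max(2.9, 7.17) = 7.17.
This density is strictly decreasing in θ, so the posterior mode lies at the lower boundary of the support.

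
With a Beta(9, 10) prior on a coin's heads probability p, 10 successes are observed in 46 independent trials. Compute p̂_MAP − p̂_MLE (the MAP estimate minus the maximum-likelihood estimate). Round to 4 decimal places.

Posterior is Beta(19, 46); MAP = (19−1)/(65−2) = 18/63 ≈ 0.28571.
MLE ignores the prior: p̂_MLE = k/n = 10/46 ≈ 0.21739.
Difference = 18/63 − 10/46 = 11/161 ≈ 0.0683.

MAP − MLE = 0.0683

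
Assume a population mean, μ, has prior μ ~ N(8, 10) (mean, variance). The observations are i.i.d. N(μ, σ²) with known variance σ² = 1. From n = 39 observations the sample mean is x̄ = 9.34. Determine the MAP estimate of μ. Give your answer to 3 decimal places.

n = 39, x̄ = 9.34.
For a Normal prior and Normal likelihood with known variance, the posterior is Normal; its mode equals its mean, the precision-weighted average.
Prior precision 1/σ₀² = 1/10 = 0.1; data precision n/σ² = 39/1 = 39.
μ̂ = (0.1·8 + 39·9.34) / (0.1 + 39) = 365.06/39.1 = 18253/1955 ≈ 9.337.

μ̂_MAP = 9.337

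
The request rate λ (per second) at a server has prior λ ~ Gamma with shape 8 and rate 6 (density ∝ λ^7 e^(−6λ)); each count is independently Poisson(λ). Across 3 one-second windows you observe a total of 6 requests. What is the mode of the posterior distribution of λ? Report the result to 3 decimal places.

Σxᵢ = 6, n = 3.
Posterior ∝ λ^7e^(−6λ) · λ^6e^(−3λ) = λ^13e^(−9λ), i.e. Gamma(shape=14, rate=9).
The mode of a Gamma(a, b) with a ≥ 1 (shape–rate) is (a−1)/b = 13/9 ≈ 1.444.

λ̂_MAP = 1.444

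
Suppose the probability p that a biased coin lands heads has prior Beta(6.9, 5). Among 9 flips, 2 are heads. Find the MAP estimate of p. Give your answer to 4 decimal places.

p̂_MAP = 0.4180

Prior: Beta(6.9, 5).
Data: 2 successes in 9 trials. The binomial likelihood contributes p^2(1−p)^7, so the posterior is Beta(6.9+2, 5+7) = Beta(8.9, 12).
For Beta(a, b) with a, b > 1 the mode is (a−1)/(a+b−2) = 7.9/18.9 ≈ 0.4180.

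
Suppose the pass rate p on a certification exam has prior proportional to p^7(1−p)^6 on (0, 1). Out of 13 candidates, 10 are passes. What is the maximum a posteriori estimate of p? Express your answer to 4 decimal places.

p̂_MAP = 0.6538

The prior density ∝ p^7(1−p)^6 is the kernel of Beta(8, 7).
Data: 10 successes in 13 trials. The binomial likelihood contributes p^10(1−p)^3, so the posterior is Beta(8+10, 7+3) = Beta(18, 10).
For Beta(a, b) with a, b > 1 the mode is (a−1)/(a+b−2) = 17/26 ≈ 0.6538.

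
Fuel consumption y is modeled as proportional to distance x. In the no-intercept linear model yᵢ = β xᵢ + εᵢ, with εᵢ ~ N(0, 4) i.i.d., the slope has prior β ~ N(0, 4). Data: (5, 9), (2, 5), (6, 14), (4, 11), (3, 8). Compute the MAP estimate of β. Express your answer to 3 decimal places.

β̂_MAP = 2.275

log p(β | y) = −Σ(yᵢ − βxᵢ)²/(2·4) − β²/(2·4) + const.
Setting the derivative to zero: Σxᵢ(yᵢ − βxᵢ)/4 − β/4 = 0, so β = Σxᵢyᵢ / (Σxᵢ² + σ²/τ²).
Σxᵢyᵢ = 5·9 + 2·5 + 6·14 + 4·11 + 3·8 = 207; Σxᵢ² = 90; σ²/τ² = 1.
β̂_MAP = 207 / (90 + 1) = 207/91 ≈ 2.275.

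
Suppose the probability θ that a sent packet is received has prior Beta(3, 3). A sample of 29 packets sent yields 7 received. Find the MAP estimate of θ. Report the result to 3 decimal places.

θ̂_MAP = 0.273

Prior: Beta(3, 3).
Data: 7 successes in 29 trials. The binomial likelihood contributes θ^7(1−θ)^22, so the posterior is Beta(3+7, 3+22) = Beta(10, 25).
For Beta(a, b) with a, b > 1 the mode is (a−1)/(a+b−2) = 9/33 ≈ 0.273.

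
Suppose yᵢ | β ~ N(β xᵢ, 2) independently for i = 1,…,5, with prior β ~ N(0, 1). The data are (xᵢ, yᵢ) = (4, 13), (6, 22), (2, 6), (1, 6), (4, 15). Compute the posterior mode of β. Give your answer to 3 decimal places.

log p(β | y) = −Σ(yᵢ − βxᵢ)²/(2·2) − β²/(2·1) + const.
Setting the derivative to zero: Σxᵢ(yᵢ − βxᵢ)/2 − β/1 = 0, so β = Σxᵢyᵢ / (Σxᵢ² + σ²/τ²).
Σxᵢyᵢ = 4·13 + 6·22 + 2·6 + 1·6 + 4·15 = 262; Σxᵢ² = 73; σ²/τ² = 2.
β̂_MAP = 262 / (73 + 2) = 262/75 ≈ 3.493.

β̂_MAP = 3.493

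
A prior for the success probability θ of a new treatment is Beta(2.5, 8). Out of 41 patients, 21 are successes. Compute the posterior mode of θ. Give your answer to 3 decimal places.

θ̂_MAP = 0.455

Prior: Beta(2.5, 8).
Data: 21 successes in 41 trials. The binomial likelihood contributes θ^21(1−θ)^20, so the posterior is Beta(2.5+21, 8+20) = Beta(23.5, 28).
For Beta(a, b) with a, b > 1 the mode is (a−1)/(a+b−2) = 22.5/49.5 ≈ 0.455.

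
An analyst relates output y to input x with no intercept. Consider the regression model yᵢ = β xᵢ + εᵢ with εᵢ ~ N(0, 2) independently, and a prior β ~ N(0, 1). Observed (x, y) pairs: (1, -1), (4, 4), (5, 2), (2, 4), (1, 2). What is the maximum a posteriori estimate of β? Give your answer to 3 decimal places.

log p(β | y) = −Σ(yᵢ − βxᵢ)²/(2·2) − β²/(2·1) + const.
Setting the derivative to zero: Σxᵢ(yᵢ − βxᵢ)/2 − β/1 = 0, so β = Σxᵢyᵢ / (Σxᵢ² + σ²/τ²).
Σxᵢyᵢ = 1·(-1) + 4·4 + 5·2 + 2·4 + 1·2 = 35; Σxᵢ² = 47; σ²/τ² = 2.
β̂_MAP = 35 / (47 + 2) = 35/49 ≈ 0.714.

β̂_MAP = 0.714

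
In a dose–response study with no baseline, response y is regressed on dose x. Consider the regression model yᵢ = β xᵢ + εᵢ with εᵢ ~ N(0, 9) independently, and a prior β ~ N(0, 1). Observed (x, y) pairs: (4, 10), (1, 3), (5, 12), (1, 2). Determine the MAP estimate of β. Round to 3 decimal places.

log p(β | y) = −Σ(yᵢ − βxᵢ)²/(2·9) − β²/(2·1) + const.
Setting the derivative to zero: Σxᵢ(yᵢ − βxᵢ)/9 − β/1 = 0, so β = Σxᵢyᵢ / (Σxᵢ² + σ²/τ²).
Σxᵢyᵢ = 4·10 + 1·3 + 5·12 + 1·2 = 105; Σxᵢ² = 43; σ²/τ² = 9.
β̂_MAP = 105 / (43 + 9) = 105/52 ≈ 2.019.

β̂_MAP = 2.019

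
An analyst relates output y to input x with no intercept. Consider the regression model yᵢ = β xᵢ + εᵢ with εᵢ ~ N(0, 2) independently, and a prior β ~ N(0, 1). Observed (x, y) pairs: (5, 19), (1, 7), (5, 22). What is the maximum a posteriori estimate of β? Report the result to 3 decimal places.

log p(β | y) = −Σ(yᵢ − βxᵢ)²/(2·2) − β²/(2·1) + const.
Setting the derivative to zero: Σxᵢ(yᵢ − βxᵢ)/2 − β/1 = 0, so β = Σxᵢyᵢ / (Σxᵢ² + σ²/τ²).
Σxᵢyᵢ = 5·19 + 1·7 + 5·22 = 212; Σxᵢ² = 51; σ²/τ² = 2.
β̂_MAP = 212 / (51 + 2) = 212/53 ≈ 4.000.

β̂_MAP = 4.000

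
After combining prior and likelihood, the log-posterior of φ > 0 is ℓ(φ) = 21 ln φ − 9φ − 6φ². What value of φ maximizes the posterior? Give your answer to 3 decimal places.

ℓ'(φ) = 21/φ − 9 − 12φ. Setting this to zero and multiplying by φ: 12φ² + 9φ − 21 = 0.
φ = (−9 + √(9² + 4·12·21)) / (2·12) = (−9 + √1089) / 24 = (−9 + 33)/24 = 1.
ℓ''(φ) = −21/φ² − 12 < 0, confirming a maximum.

φ̂_MAP = 1.000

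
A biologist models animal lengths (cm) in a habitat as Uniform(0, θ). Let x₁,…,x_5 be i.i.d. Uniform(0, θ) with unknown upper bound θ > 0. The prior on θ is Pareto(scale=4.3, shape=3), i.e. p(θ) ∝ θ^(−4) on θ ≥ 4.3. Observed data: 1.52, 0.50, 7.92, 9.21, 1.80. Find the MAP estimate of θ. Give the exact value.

θ̂_MAP = 9.21

The Uniform(0, θ) likelihood is θ^(−n) for θ ≥ max(xᵢ), zero otherwise. Here max(xᵢ) = 9.21.
Posterior ∝ θ^(−4) · θ^(−5) = θ^(−9) on θ ≥ max(4.3, 9.21) = 9.21.
This density is strictly decreasing in θ, so the posterior mode lies at the lower boundary of the support.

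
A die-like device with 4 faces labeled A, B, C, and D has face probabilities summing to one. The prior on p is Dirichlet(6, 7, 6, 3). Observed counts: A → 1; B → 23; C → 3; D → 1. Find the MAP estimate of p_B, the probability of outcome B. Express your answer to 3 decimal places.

MAP estimate of p_B = 0.630

The posterior is Dirichlet(αᵢ + nᵢ) = Dirichlet(7, 30, 9, 4).
For a Dirichlet(a₁,…,a_K) with all aᵢ > 1, the mode has j-th component (aⱼ − 1)/(Σaᵢ − K).
Here Σaᵢ = 50 and K = 4, so p_B = (30 − 1)/(50 − 4) = 29/46 ≈ 0.630.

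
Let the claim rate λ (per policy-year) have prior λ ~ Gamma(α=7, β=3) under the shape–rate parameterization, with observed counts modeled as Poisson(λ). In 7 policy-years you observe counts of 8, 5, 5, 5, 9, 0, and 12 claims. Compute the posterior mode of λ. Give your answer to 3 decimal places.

λ̂_MAP = 5.000

Σxᵢ = 8+5+5+5+9+0+12 = 44, with n = 7.
Posterior ∝ λ^6e^(−3λ) · λ^44e^(−7λ) = λ^50e^(−10λ), i.e. Gamma(shape=51, rate=10).
The mode of a Gamma(a, b) with a ≥ 1 (shape–rate) is (a−1)/b = 50/10 ≈ 5.000.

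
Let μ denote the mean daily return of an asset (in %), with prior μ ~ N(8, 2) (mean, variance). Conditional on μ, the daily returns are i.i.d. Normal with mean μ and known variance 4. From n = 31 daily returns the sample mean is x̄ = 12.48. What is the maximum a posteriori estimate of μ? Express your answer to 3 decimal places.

n = 31, x̄ = 12.48.
For a Normal prior and Normal likelihood with known variance, the posterior is Normal; its mode equals its mean, the precision-weighted average.
Prior precision 1/σ₀² = 1/2 = 0.5; data precision n/σ² = 31/4 = 7.75.
μ̂ = (0.5·8 + 7.75·12.48) / (0.5 + 7.75) = 100.72/8.25 = 10072/825 ≈ 12.208.

μ̂_MAP = 12.208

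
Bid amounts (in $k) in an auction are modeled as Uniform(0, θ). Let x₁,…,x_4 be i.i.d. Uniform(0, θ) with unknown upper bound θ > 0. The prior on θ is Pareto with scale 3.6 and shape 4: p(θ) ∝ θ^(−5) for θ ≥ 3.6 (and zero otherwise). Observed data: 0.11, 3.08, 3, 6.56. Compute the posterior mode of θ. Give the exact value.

θ̂_MAP = 6.56

The Uniform(0, θ) likelihood is θ^(−n) for θ ≥ max(xᵢ), zero otherwise. Here max(xᵢ) = 6.56.
Posterior ∝ θ^(−5) · θ^(−4) = θ^(−9) on θ ≥ max(3.6, 6.56) = 6.56.
This density is strictly decreasing in θ, so the posterior mode lies at the lower boundary of the support.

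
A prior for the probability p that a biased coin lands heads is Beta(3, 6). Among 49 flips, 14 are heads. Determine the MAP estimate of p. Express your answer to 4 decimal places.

Prior: Beta(3, 6).
Data: 14 successes in 49 trials. The binomial likelihood contributes p^14(1−p)^35, so the posterior is Beta(3+14, 6+35) = Beta(17, 41).
For Beta(a, b) with a, b > 1 the mode is (a−1)/(a+b−2) = 16/56 ≈ 0.2857.

p̂_MAP = 0.2857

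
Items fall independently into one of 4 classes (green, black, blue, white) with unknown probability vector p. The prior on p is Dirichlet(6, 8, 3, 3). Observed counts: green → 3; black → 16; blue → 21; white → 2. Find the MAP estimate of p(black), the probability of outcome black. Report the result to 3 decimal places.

The posterior is Dirichlet(αᵢ + nᵢ) = Dirichlet(9, 24, 24, 5).
For a Dirichlet(a₁,…,a_K) with all aᵢ > 1, the mode has j-th component (aⱼ − 1)/(Σaᵢ − K).
Here Σaᵢ = 62 and K = 4, so p(black) = (24 − 1)/(62 − 4) = 23/58 ≈ 0.397.

MAP estimate of p(black) = 0.397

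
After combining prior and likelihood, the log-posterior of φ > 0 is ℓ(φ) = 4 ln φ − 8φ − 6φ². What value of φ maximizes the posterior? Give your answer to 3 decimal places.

φ̂_MAP = 0.333

ℓ'(φ) = 4/φ − 8 − 12φ. Setting this to zero and multiplying by φ: 12φ² + 8φ − 4 = 0.
φ = (−8 + √(8² + 4·12·4)) / (2·12) = (−8 + √256) / 24 = (−8 + 16)/24 = 1/3.
ℓ''(φ) = −4/φ² − 12 < 0, confirming a maximum.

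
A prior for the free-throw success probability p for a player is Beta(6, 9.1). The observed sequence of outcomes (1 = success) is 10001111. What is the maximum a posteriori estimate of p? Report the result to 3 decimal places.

p̂_MAP = 0.474

Prior: Beta(6, 9.1).
Data: 5 successes in 8 trials (from the sequence). The binomial likelihood contributes p^5(1−p)^3, so the posterior is Beta(6+5, 9.1+3) = Beta(11, 12.1).
For Beta(a, b) with a, b > 1 the mode is (a−1)/(a+b−2) = 10/21.1 ≈ 0.474.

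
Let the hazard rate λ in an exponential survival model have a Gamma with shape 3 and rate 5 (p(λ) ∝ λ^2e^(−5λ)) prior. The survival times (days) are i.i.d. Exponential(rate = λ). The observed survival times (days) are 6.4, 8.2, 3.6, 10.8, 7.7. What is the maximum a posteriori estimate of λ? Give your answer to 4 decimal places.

λ̂_MAP = 0.1679

The Exponential(rate=λ) likelihood is ∝ λ^n e^(−λΣtᵢ). Here n = 5 and Σtᵢ = 6.4 + 8.2 + 3.6 + 10.8 + 7.7 = 36.7.
Posterior ∝ λ^2e^(−5λ) · λ^5e^(−36.7λ) = λ^7e^(−41.7λ), i.e. Gamma(8, 41.7).
Mode = (a−1)/b = 7/41.7 ≈ 0.1679.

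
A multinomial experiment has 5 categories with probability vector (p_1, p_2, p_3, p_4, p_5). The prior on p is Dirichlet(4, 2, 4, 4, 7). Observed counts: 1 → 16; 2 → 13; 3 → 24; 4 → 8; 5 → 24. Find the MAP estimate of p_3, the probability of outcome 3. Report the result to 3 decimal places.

The posterior is Dirichlet(αᵢ + nᵢ) = Dirichlet(20, 15, 28, 12, 31).
For a Dirichlet(a₁,…,a_K) with all aᵢ > 1, the mode has j-th component (aⱼ − 1)/(Σaᵢ − K).
Here Σaᵢ = 106 and K = 5, so p_3 = (28 − 1)/(106 − 5) = 27/101 ≈ 0.267.

MAP estimate: 0.267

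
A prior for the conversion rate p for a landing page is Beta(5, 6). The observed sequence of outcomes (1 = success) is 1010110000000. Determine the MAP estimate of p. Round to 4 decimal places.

Prior: Beta(5, 6).
Data: 4 successes in 13 trials (from the sequence). The binomial likelihood contributes p^4(1−p)^9, so the posterior is Beta(5+4, 6+9) = Beta(9, 15).
For Beta(a, b) with a, b > 1 the mode is (a−1)/(a+b−2) = 8/22 ≈ 0.3636.

p̂_MAP = 0.3636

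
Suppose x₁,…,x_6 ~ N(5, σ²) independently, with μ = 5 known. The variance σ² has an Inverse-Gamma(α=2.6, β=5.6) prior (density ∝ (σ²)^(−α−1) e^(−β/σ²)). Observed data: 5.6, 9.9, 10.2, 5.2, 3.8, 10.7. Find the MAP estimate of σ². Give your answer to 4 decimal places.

σ̂²_MAP = 7.3167

Sum of squared deviations about the known mean: SS = (5.6−5)² + (9.9−5)² + (10.2−5)² + (5.2−5)² + (3.8−5)² + (10.7−5)² = 85.38.
The Normal likelihood contributes (σ²)^(−n/2) exp(−SS/(2σ²)), so the posterior is Inverse-Gamma(α + n/2, β + SS/2) = Inverse-Gamma(5.6, 48.29).
The mode of Inverse-Gamma(a, b) is b/(a+1) = 48.29/6.6 ≈ 7.3167.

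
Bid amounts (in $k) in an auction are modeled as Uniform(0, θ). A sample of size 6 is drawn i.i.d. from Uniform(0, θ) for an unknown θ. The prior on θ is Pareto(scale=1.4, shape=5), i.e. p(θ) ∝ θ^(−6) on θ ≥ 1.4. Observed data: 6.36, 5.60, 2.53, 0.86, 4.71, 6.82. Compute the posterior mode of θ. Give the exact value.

θ̂_MAP = 6.82

The Uniform(0, θ) likelihood is θ^(−n) for θ ≥ max(xᵢ), zero otherwise. Here max(xᵢ) = 6.82.
Posterior ∝ θ^(−6) · θ^(−6) = θ^(−12) on θ ≥ max(1.4, 6.82) = 6.82.
This density is strictly decreasing in θ, so the posterior mode lies at the lower boundary of the support.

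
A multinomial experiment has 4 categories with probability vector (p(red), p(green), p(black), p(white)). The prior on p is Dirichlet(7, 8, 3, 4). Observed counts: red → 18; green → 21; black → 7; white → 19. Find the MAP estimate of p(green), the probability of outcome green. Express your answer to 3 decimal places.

The posterior is Dirichlet(αᵢ + nᵢ) = Dirichlet(25, 29, 10, 23).
For a Dirichlet(a₁,…,a_K) with all aᵢ > 1, the mode has j-th component (aⱼ − 1)/(Σaᵢ − K).
Here Σaᵢ = 87 and K = 4, so p(green) = (29 − 1)/(87 − 4) = 28/83 ≈ 0.337.

MAP estimate of p(green) = 0.337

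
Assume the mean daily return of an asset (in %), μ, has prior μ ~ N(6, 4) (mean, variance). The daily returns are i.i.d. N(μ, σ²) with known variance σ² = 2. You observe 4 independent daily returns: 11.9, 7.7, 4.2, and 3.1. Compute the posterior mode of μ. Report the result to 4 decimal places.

μ̂_MAP = 6.6444

n = 4; x̄ = (11.9 + 7.7 + 4.2 + 3.1)/4 = 26.9/4 = 6.725.
For a Normal prior and Normal likelihood with known variance, the posterior is Normal; its mode equals its mean, the precision-weighted average.
Prior precision 1/σ₀² = 1/4 = 0.25; data precision n/σ² = 4/2 = 2.
μ̂ = (0.25·6 + 2·6.725) / (0.25 + 2) = 14.95/2.25 = 299/45 ≈ 6.6444.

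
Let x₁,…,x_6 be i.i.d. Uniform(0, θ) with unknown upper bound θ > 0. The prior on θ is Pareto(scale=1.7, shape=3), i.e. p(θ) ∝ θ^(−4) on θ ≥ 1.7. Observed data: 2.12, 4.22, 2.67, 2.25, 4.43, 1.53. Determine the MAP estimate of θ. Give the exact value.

The Uniform(0, θ) likelihood is θ^(−n) for θ ≥ max(xᵢ), zero otherwise. Here max(xᵢ) = 4.43.
Posterior ∝ θ^(−4) · θ^(−6) = θ^(−10) on θ ≥ max(1.7, 4.43) = 4.43.
This density is strictly decreasing in θ, so the posterior mode lies at the lower boundary of the support.

θ̂_MAP = 4.43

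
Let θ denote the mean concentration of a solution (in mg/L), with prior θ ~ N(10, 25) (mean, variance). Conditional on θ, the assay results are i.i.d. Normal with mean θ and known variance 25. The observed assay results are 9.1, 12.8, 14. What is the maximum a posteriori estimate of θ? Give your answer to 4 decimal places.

θ̂_MAP = 11.4750

n = 3; x̄ = (9.1 + 12.8 + 14)/3 = 35.9/3 = 359/30 ≈ 11.9667.
For a Normal prior and Normal likelihood with known variance, the posterior is Normal; its mode equals its mean, the precision-weighted average.
Prior precision 1/σ₀² = 1/25 = 0.04; data precision n/σ² = 3/25 = 0.12.
θ̂ = (0.04·10 + 0.12·(359/30)) / (0.04 + 0.12) = 1.836/0.16 = 11.4750.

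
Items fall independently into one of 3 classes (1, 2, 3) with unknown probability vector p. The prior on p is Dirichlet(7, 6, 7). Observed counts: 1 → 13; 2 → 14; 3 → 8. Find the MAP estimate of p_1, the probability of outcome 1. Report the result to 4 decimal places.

The posterior is Dirichlet(αᵢ + nᵢ) = Dirichlet(20, 20, 15).
For a Dirichlet(a₁,…,a_K) with all aᵢ > 1, the mode has j-th component (aⱼ − 1)/(Σaᵢ − K).
Here Σaᵢ = 55 and K = 3, so p_1 = (20 − 1)/(55 − 3) = 19/52 ≈ 0.3654.

MAP estimate: 0.3654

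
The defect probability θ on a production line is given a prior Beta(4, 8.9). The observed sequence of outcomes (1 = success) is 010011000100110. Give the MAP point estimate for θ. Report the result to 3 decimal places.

θ̂_MAP = 0.347

Prior: Beta(4, 8.9).
Data: 6 successes in 15 trials (from the sequence). The binomial likelihood contributes θ^6(1−θ)^9, so the posterior is Beta(4+6, 8.9+9) = Beta(10, 17.9).
For Beta(a, b) with a, b > 1 the mode is (a−1)/(a+b−2) = 9/25.9 ≈ 0.347.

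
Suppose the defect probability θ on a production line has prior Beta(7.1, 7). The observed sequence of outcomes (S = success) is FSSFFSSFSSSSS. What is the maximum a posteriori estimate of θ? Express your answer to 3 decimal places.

Prior: Beta(7.1, 7).
Data: 9 successes in 13 trials (from the sequence). The binomial likelihood contributes θ^9(1−θ)^4, so the posterior is Beta(7.1+9, 7+4) = Beta(16.1, 11).
For Beta(a, b) with a, b > 1 the mode is (a−1)/(a+b−2) = 15.1/25.1 ≈ 0.602.

θ̂_MAP = 0.602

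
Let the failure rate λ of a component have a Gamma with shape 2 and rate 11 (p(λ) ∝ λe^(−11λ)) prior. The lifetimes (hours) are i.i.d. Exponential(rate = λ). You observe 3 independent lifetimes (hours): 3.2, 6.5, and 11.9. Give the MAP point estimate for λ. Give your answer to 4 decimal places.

λ̂_MAP = 0.1227

The Exponential(rate=λ) likelihood is ∝ λ^n e^(−λΣtᵢ). Here n = 3 and Σtᵢ = 3.2 + 6.5 + 11.9 = 21.6.
Posterior ∝ λe^(−11λ) · λ^3e^(−21.6λ) = λ^4e^(−32.6λ), i.e. Gamma(5, 32.6).
Mode = (a−1)/b = 4/32.6 ≈ 0.1227.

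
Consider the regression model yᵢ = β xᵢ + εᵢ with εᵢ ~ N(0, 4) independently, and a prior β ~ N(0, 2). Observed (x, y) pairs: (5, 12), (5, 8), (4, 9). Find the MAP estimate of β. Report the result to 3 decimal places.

β̂_MAP = 2.000

log p(β | y) = −Σ(yᵢ − βxᵢ)²/(2·4) − β²/(2·2) + const.
Setting the derivative to zero: Σxᵢ(yᵢ − βxᵢ)/4 − β/2 = 0, so β = Σxᵢyᵢ / (Σxᵢ² + σ²/τ²).
Σxᵢyᵢ = 5·12 + 5·8 + 4·9 = 136; Σxᵢ² = 66; σ²/τ² = 2.
β̂_MAP = 136 / (66 + 2) = 136/68 ≈ 2.000.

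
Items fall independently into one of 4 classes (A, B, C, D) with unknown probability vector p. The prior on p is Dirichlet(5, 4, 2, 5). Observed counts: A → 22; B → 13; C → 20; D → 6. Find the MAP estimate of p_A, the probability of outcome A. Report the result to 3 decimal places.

The posterior is Dirichlet(αᵢ + nᵢ) = Dirichlet(27, 17, 22, 11).
For a Dirichlet(a₁,…,a_K) with all aᵢ > 1, the mode has j-th component (aⱼ − 1)/(Σaᵢ − K).
Here Σaᵢ = 77 and K = 4, so p_A = (27 − 1)/(77 − 4) = 26/73 ≈ 0.356.

MAP estimate of p_A = 0.356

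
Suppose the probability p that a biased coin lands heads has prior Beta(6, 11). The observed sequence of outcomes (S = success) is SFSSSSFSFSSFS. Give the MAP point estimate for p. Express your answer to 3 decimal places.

p̂_MAP = 0.500

Prior: Beta(6, 11).
Data: 9 successes in 13 trials (from the sequence). The binomial likelihood contributes p^9(1−p)^4, so the posterior is Beta(6+9, 11+4) = Beta(15, 15).
For Beta(a, b) with a, b > 1 the mode is (a−1)/(a+b−2) = 14/28 ≈ 0.500.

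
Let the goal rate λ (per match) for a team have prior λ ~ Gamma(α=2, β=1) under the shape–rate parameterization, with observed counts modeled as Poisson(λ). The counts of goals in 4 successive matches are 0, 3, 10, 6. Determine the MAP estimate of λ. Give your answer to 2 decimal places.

λ̂_MAP = 4.00

Σxᵢ = 0+3+10+6 = 19, with n = 4.
Posterior ∝ λe^(−1λ) · λ^19e^(−4λ) = λ^20e^(−5λ), i.e. Gamma(shape=21, rate=5).
The mode of a Gamma(a, b) with a ≥ 1 (shape–rate) is (a−1)/b = 20/5 ≈ 4.00.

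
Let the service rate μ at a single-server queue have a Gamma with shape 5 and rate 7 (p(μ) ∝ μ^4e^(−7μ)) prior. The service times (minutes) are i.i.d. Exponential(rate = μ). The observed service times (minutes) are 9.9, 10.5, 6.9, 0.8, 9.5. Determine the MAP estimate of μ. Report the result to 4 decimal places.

The Exponential(rate=μ) likelihood is ∝ μ^n e^(−μΣtᵢ). Here n = 5 and Σtᵢ = 9.9 + 10.5 + 6.9 + 0.8 + 9.5 = 37.6.
Posterior ∝ μ^4e^(−7μ) · μ^5e^(−37.6μ) = μ^9e^(−44.6μ), i.e. Gamma(10, 44.6).
Mode = (a−1)/b = 9/44.6 ≈ 0.2018.

μ̂_MAP = 0.2018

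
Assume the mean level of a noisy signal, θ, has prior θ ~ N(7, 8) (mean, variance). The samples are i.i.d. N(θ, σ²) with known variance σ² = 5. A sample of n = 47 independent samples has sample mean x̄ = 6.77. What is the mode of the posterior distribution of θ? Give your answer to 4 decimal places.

θ̂_MAP = 6.7730

n = 47, x̄ = 6.77.
For a Normal prior and Normal likelihood with known variance, the posterior is Normal; its mode equals its mean, the precision-weighted average.
Prior precision 1/σ₀² = 1/8 = 0.125; data precision n/σ² = 47/5 = 9.4.
θ̂ = (0.125·7 + 9.4·6.77) / (0.125 + 9.4) = 64.513/9.525 = 64513/9525 ≈ 6.7730.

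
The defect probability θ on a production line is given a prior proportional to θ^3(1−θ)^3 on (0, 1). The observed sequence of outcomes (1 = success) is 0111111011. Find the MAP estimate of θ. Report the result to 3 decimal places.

The prior density ∝ θ^3(1−θ)^3 is the kernel of Beta(4, 4).
Data: 8 successes in 10 trials (from the sequence). The binomial likelihood contributes θ^8(1−θ)^2, so the posterior is Beta(4+8, 4+2) = Beta(12, 6).
For Beta(a, b) with a, b > 1 the mode is (a−1)/(a+b−2) = 11/16 ≈ 0.688.

θ̂_MAP = 0.688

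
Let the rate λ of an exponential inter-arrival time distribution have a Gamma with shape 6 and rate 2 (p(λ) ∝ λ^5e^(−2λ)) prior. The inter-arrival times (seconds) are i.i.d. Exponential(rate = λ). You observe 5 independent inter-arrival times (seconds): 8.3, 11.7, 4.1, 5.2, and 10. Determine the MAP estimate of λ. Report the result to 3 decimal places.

The Exponential(rate=λ) likelihood is ∝ λ^n e^(−λΣtᵢ). Here n = 5 and Σtᵢ = 8.3 + 11.7 + 4.1 + 5.2 + 10 = 39.3.
Posterior ∝ λ^5e^(−2λ) · λ^5e^(−39.3λ) = λ^10e^(−41.3λ), i.e. Gamma(11, 41.3).
Mode = (a−1)/b = 10/41.3 ≈ 0.242.

λ̂_MAP = 0.242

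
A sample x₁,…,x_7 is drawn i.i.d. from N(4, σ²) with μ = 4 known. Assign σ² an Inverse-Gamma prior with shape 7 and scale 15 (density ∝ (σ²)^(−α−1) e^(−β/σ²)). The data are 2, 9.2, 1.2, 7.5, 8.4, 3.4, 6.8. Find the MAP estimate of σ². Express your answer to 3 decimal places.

σ̂²_MAP = 4.726

Sum of squared deviations about the known mean: SS = (2−4)² + (9.2−4)² + (1.2−4)² + (7.5−4)² + (8.4−4)² + (3.4−4)² + (6.8−4)² = 78.69.
The Normal likelihood contributes (σ²)^(−n/2) exp(−SS/(2σ²)), so the posterior is Inverse-Gamma(α + n/2, β + SS/2) = Inverse-Gamma(10.5, 54.345).
The mode of Inverse-Gamma(a, b) is b/(a+1) = 54.345/11.5 ≈ 4.726.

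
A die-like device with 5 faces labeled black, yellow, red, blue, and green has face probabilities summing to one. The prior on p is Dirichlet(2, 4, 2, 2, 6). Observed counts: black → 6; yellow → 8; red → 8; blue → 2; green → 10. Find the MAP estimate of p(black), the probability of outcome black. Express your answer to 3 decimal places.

MAP estimate of p(black) = 0.156

The posterior is Dirichlet(αᵢ + nᵢ) = Dirichlet(8, 12, 10, 4, 16).
For a Dirichlet(a₁,…,a_K) with all aᵢ > 1, the mode has j-th component (aⱼ − 1)/(Σaᵢ − K).
Here Σaᵢ = 50 and K = 5, so p(black) = (8 − 1)/(50 − 5) = 7/45 ≈ 0.156.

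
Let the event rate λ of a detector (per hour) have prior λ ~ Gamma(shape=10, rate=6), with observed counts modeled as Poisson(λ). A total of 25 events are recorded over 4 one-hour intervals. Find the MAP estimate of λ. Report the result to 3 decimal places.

Σxᵢ = 25, n = 4.
Posterior ∝ λ^9e^(−6λ) · λ^25e^(−4λ) = λ^34e^(−10λ), i.e. Gamma(shape=35, rate=10).
The mode of a Gamma(a, b) with a ≥ 1 (shape–rate) is (a−1)/b = 34/10 ≈ 3.400.

λ̂_MAP = 3.400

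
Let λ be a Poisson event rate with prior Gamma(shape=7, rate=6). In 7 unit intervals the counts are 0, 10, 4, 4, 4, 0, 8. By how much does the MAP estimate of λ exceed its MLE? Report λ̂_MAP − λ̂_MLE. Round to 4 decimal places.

MAP − MLE = -1.5165

Σxᵢ = 30. Posterior is Gamma(37, 13); MAP = (37−1)/13 = 36/13 ≈ 2.76923.
MLE = x̄ = 30/7 ≈ 4.28571.
Difference = 36/13 − 30/7 = -138/91 ≈ -1.5165.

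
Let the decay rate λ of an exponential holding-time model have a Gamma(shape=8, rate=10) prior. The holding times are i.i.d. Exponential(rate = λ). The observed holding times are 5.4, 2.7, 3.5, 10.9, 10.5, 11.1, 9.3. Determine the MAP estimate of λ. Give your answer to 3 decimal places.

λ̂_MAP = 0.221

The Exponential(rate=λ) likelihood is ∝ λ^n e^(−λΣtᵢ). Here n = 7 and Σtᵢ = 5.4 + 2.7 + 3.5 + 10.9 + 10.5 + 11.1 + 9.3 = 53.4.
Posterior ∝ λ^7e^(−10λ) · λ^7e^(−53.4λ) = λ^14e^(−63.4λ), i.e. Gamma(15, 63.4).
Mode = (a−1)/b = 14/63.4 ≈ 0.221.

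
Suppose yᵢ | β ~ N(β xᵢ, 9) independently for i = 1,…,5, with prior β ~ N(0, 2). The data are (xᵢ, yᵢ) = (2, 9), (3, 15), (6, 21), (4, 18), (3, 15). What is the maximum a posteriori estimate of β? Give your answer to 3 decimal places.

log p(β | y) = −Σ(yᵢ − βxᵢ)²/(2·9) − β²/(2·2) + const.
Setting the derivative to zero: Σxᵢ(yᵢ − βxᵢ)/9 − β/2 = 0, so β = Σxᵢyᵢ / (Σxᵢ² + σ²/τ²).
Σxᵢyᵢ = 2·9 + 3·15 + 6·21 + 4·18 + 3·15 = 306; Σxᵢ² = 74; σ²/τ² = 4.5.
β̂_MAP = 306 / (74 + 4.5) = 306/78.5 ≈ 3.898.

β̂_MAP = 3.898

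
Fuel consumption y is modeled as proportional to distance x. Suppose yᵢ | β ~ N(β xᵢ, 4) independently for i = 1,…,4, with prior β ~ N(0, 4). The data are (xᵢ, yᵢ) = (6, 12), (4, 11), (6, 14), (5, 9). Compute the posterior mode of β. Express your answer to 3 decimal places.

β̂_MAP = 2.149

log p(β | y) = −Σ(yᵢ − βxᵢ)²/(2·4) − β²/(2·4) + const.
Setting the derivative to zero: Σxᵢ(yᵢ − βxᵢ)/4 − β/4 = 0, so β = Σxᵢyᵢ / (Σxᵢ² + σ²/τ²).
Σxᵢyᵢ = 6·12 + 4·11 + 6·14 + 5·9 = 245; Σxᵢ² = 113; σ²/τ² = 1.
β̂_MAP = 245 / (113 + 1) = 245/114 ≈ 2.149.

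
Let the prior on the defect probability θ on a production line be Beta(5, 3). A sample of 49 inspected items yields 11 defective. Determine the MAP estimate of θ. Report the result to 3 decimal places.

θ̂_MAP = 0.273

Prior: Beta(5, 3).
Data: 11 successes in 49 trials. The binomial likelihood contributes θ^11(1−θ)^38, so the posterior is Beta(5+11, 3+38) = Beta(16, 41).
For Beta(a, b) with a, b > 1 the mode is (a−1)/(a+b−2) = 15/55 ≈ 0.273.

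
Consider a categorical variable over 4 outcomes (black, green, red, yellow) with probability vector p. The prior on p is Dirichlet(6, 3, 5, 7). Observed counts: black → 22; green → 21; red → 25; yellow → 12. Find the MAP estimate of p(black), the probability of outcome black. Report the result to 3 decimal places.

MAP estimate of p(black) = 0.278

The posterior is Dirichlet(αᵢ + nᵢ) = Dirichlet(28, 24, 30, 19).
For a Dirichlet(a₁,…,a_K) with all aᵢ > 1, the mode has j-th component (aⱼ − 1)/(Σaᵢ − K).
Here Σaᵢ = 101 and K = 4, so p(black) = (28 − 1)/(101 − 4) = 27/97 ≈ 0.278.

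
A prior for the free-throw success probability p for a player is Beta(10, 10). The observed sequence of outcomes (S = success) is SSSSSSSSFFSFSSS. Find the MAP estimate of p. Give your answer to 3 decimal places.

p̂_MAP = 0.636

Prior: Beta(10, 10).
Data: 12 successes in 15 trials (from the sequence). The binomial likelihood contributes p^12(1−p)^3, so the posterior is Beta(10+12, 10+3) = Beta(22, 13).
For Beta(a, b) with a, b > 1 the mode is (a−1)/(a+b−2) = 21/33 ≈ 0.636.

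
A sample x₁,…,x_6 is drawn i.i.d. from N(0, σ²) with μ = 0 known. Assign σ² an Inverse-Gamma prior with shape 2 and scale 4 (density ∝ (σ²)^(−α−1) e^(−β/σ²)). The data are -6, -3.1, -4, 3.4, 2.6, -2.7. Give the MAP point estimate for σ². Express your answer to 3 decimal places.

Sum of squared deviations about the known mean: SS = (-6−0)² + (-3.1−0)² + (-4−0)² + (3.4−0)² + (2.6−0)² + (-2.7−0)² = 87.22.
The Normal likelihood contributes (σ²)^(−n/2) exp(−SS/(2σ²)), so the posterior is Inverse-Gamma(α + n/2, β + SS/2) = Inverse-Gamma(5, 47.61).
The mode of Inverse-Gamma(a, b) is b/(a+1) = 47.61/6 ≈ 7.935.

σ̂²_MAP = 7.935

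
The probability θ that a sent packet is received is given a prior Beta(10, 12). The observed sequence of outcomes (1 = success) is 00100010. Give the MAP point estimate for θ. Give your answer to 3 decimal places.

Prior: Beta(10, 12).
Data: 2 successes in 8 trials (from the sequence). The binomial likelihood contributes θ^2(1−θ)^6, so the posterior is Beta(10+2, 12+6) = Beta(12, 18).
For Beta(a, b) with a, b > 1 the mode is (a−1)/(a+b−2) = 11/28 ≈ 0.393.

θ̂_MAP = 0.393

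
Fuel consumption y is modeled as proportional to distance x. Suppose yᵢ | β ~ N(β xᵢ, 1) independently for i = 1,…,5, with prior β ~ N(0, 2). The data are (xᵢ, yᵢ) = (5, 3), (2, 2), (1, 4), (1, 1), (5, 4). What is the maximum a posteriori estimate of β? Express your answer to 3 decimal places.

β̂_MAP = 0.779

log p(β | y) = −Σ(yᵢ − βxᵢ)²/(2·1) − β²/(2·2) + const.
Setting the derivative to zero: Σxᵢ(yᵢ − βxᵢ)/1 − β/2 = 0, so β = Σxᵢyᵢ / (Σxᵢ² + σ²/τ²).
Σxᵢyᵢ = 5·3 + 2·2 + 1·4 + 1·1 + 5·4 = 44; Σxᵢ² = 56; σ²/τ² = 0.5.
β̂_MAP = 44 / (56 + 0.5) = 44/56.5 ≈ 0.779.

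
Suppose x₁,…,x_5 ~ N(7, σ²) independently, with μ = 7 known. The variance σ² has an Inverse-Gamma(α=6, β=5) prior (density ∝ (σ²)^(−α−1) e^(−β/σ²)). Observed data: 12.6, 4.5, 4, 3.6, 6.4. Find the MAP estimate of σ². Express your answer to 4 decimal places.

σ̂²_MAP = 3.6068

Sum of squared deviations about the known mean: SS = (12.6−7)² + (4.5−7)² + (4−7)² + (3.6−7)² + (6.4−7)² = 58.53.
The Normal likelihood contributes (σ²)^(−n/2) exp(−SS/(2σ²)), so the posterior is Inverse-Gamma(α + n/2, β + SS/2) = Inverse-Gamma(8.5, 34.265).
The mode of Inverse-Gamma(a, b) is b/(a+1) = 34.265/9.5 ≈ 3.6068.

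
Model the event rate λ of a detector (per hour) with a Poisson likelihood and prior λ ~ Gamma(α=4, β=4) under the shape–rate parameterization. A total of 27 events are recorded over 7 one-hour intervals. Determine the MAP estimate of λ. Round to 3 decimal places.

Σxᵢ = 27, n = 7.
Posterior ∝ λ^3e^(−4λ) · λ^27e^(−7λ) = λ^30e^(−11λ), i.e. Gamma(shape=31, rate=11).
The mode of a Gamma(a, b) with a ≥ 1 (shape–rate) is (a−1)/b = 30/11 ≈ 2.727.

λ̂_MAP = 2.727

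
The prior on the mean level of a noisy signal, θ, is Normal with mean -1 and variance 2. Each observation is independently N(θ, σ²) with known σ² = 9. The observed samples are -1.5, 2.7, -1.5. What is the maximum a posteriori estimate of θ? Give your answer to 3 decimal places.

θ̂_MAP = -0.640

n = 3; x̄ = ((-1.5) + 2.7 + (-1.5))/3 = -0.3/3 = -0.1.
For a Normal prior and Normal likelihood with known variance, the posterior is Normal; its mode equals its mean, the precision-weighted average.
Prior precision 1/σ₀² = 1/2 = 0.5; data precision n/σ² = 3/9 = 1/3.
θ̂ = (0.5·(-1) + (1/3)·(-0.1)) / (0.5 + 1/3) = (-8/15)/(5/6) = -0.640.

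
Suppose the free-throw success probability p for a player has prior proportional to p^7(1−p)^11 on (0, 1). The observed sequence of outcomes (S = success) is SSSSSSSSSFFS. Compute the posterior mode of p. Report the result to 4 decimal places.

p̂_MAP = 0.5667

The prior density ∝ p^7(1−p)^11 is the kernel of Beta(8, 12).
Data: 10 successes in 12 trials (from the sequence). The binomial likelihood contributes p^10(1−p)^2, so the posterior is Beta(8+10, 12+2) = Beta(18, 14).
For Beta(a, b) with a, b > 1 the mode is (a−1)/(a+b−2) = 17/30 ≈ 0.5667.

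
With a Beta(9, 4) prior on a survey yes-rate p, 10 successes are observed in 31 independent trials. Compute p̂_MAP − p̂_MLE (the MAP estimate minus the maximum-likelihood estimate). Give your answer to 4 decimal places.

Posterior is Beta(19, 25); MAP = (19−1)/(44−2) = 18/42 ≈ 0.42857.
MLE ignores the prior: p̂_MLE = k/n = 10/31 ≈ 0.32258.
Difference = 18/42 − 10/31 = 23/217 ≈ 0.1060.

MAP − MLE = 0.1060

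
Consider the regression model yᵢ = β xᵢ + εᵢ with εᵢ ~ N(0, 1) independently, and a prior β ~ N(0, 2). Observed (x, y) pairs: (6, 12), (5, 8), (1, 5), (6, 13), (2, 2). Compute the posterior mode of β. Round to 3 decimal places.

β̂_MAP = 1.941

log p(β | y) = −Σ(yᵢ − βxᵢ)²/(2·1) − β²/(2·2) + const.
Setting the derivative to zero: Σxᵢ(yᵢ − βxᵢ)/1 − β/2 = 0, so β = Σxᵢyᵢ / (Σxᵢ² + σ²/τ²).
Σxᵢyᵢ = 6·12 + 5·8 + 1·5 + 6·13 + 2·2 = 199; Σxᵢ² = 102; σ²/τ² = 0.5.
β̂_MAP = 199 / (102 + 0.5) = 199/102.5 ≈ 1.941.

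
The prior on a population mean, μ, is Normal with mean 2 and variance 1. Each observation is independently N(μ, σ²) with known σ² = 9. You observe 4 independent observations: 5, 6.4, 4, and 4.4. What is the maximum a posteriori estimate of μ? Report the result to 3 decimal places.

n = 4; x̄ = (5 + 6.4 + 4 + 4.4)/4 = 19.8/4 = 4.95.
For a Normal prior and Normal likelihood with known variance, the posterior is Normal; its mode equals its mean, the precision-weighted average.
Prior precision 1/σ₀² = 1/1 = 1; data precision n/σ² = 4/9.
μ̂ = (1·2 + (4/9)·4.95) / (1 + 4/9) = 4.2/(13/9) = 189/65 ≈ 2.908.

μ̂_MAP = 2.908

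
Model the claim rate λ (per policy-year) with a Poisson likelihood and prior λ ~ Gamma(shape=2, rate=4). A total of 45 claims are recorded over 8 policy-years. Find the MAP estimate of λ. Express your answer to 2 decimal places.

λ̂_MAP = 3.83

Σxᵢ = 45, n = 8.
Posterior ∝ λe^(−4λ) · λ^45e^(−8λ) = λ^46e^(−12λ), i.e. Gamma(shape=47, rate=12).
The mode of a Gamma(a, b) with a ≥ 1 (shape–rate) is (a−1)/b = 46/12 ≈ 3.83.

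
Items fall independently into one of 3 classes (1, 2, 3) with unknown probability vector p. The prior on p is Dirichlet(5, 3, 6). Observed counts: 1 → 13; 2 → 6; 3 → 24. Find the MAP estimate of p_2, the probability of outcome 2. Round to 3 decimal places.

MAP estimate: 0.148

The posterior is Dirichlet(αᵢ + nᵢ) = Dirichlet(18, 9, 30).
For a Dirichlet(a₁,…,a_K) with all aᵢ > 1, the mode has j-th component (aⱼ − 1)/(Σaᵢ − K).
Here Σaᵢ = 57 and K = 3, so p_2 = (9 − 1)/(57 − 3) = 8/54 ≈ 0.148.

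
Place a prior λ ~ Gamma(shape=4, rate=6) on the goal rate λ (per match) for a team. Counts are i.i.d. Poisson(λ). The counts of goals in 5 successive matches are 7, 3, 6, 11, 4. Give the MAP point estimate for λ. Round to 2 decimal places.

Σxᵢ = 7+3+6+11+4 = 31, with n = 5.
Posterior ∝ λ^3e^(−6λ) · λ^31e^(−5λ) = λ^34e^(−11λ), i.e. Gamma(shape=35, rate=11).
The mode of a Gamma(a, b) with a ≥ 1 (shape–rate) is (a−1)/b = 34/11 ≈ 3.09.

λ̂_MAP = 3.09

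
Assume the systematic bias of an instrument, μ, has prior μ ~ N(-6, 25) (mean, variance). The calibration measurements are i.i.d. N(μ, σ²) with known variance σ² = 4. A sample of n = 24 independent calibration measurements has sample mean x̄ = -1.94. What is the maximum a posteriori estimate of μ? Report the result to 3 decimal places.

μ̂_MAP = -1.967

n = 24, x̄ = -1.94.
For a Normal prior and Normal likelihood with known variance, the posterior is Normal; its mode equals its mean, the precision-weighted average.
Prior precision 1/σ₀² = 1/25 = 0.04; data precision n/σ² = 24/4 = 6.
μ̂ = (0.04·(-6) + 6·(-1.94)) / (0.04 + 6) = (-11.88)/6.04 = -297/151 ≈ -1.967.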